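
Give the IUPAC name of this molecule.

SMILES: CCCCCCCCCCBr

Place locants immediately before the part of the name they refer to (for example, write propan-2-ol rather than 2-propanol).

1-bromodecane

The longest continuous carbon chain has 10 atoms, so the parent hydride is decane.
The numbering direction is chosen so that the substituent locant set {1} is lower than {10} at the first point of difference.
That gives a bromo group at C-1.
The name is 1-bromodecane.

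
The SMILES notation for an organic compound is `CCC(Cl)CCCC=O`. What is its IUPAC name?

5-chloroheptanal

The longest carbon chain that includes the –CHO group has 7 carbons, so the parent hydride is heptane.
An aldehyde (terminal –CHO) is the principal characteristic group, giving the suffix -al.
Number the chain so that the aldehyde carbon is C-1 by definition.
That gives a chloro group at C-5.
Putting it together: 5-chloroheptanal.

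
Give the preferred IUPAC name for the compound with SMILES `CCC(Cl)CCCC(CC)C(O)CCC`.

The longest chain bearing the –OH group is 11 carbons long (undecane).
The principal characteristic group is an alcohol (–OH), named with the suffix -ol.
Number the chain so that numbering from this end puts the hydroxyl group at C-4 rather than C-8.
This places the hydroxyl at C-4; a chloro group at C-9; an ethyl group at C-5.
Prefixes are listed alphabetically: chloro, ethyl.
Putting it together: 9-chloro-5-ethylundecan-4-ol.

9-chloro-5-ethylundecan-4-ol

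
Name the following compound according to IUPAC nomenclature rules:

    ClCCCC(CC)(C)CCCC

The longest continuous carbon chain has 8 atoms, so the parent hydride is octane.
Choose the numbering such that the substituent locant set {1,4,4} is lower than {5,5,8} at the first point of difference.
That gives a chloro group at C-1; an ethyl group at C-4; a methyl group at C-4.
Substituent prefixes are cited in alphabetical order (multiplying prefixes like di-/tri- are ignored for ordering).
The name is 1-chloro-4-ethyl-4-methyloctane.

1-chloro-4-ethyl-4-methyloctane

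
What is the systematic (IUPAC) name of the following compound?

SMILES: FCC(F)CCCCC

The longest carbon chain is 7 atoms: the parent is heptane.
The numbering direction is chosen so that the substituent locant set {1,2} is lower than {6,7} at the first point of difference.
This places fluoro groups at C-1 and C-2.
The name is 1,2-difluoroheptane.

1,2-difluoroheptane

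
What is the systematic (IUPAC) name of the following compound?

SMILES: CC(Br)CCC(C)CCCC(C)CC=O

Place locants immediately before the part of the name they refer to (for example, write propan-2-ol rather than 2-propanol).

The longest chain bearing the –CHO group is 11 carbons long (undecane).
The highest-priority functional group is an aldehyde (terminal –CHO), so the name ends in -al.
Number the chain so that the aldehyde carbon is C-1 by definition.
That gives a bromo group at C-10; methyl groups at C-3 and C-7.
The substituents are ordered alphabetically, ignoring any di-/tri- multipliers.
Assembling the pieces gives 10-bromo-3,7-dimethylundecanal.

10-bromo-3,7-dimethylundecanal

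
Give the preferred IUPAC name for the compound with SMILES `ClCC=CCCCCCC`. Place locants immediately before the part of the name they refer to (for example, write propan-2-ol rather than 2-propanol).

The longest chain bearing the multiple bond is 9 carbons long (nonane).
The chain contains a C=C double bond, so the unsaturation ending is -ene.
The numbering direction is chosen so that numbering from this end puts the double bond at C-2 rather than C-7.
This places the double bond between C-2 and C-3; a chloro group at C-1.
Putting it together: 1-chloronon-2-ene.

1-chloronon-2-ene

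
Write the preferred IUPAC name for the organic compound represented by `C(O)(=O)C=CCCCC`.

hept-2-enoic acid

The longest carbon chain that includes the –COOH group and the multiple bond has 7 carbons, so the parent hydride is heptane.
The highest-priority functional group is a carboxylic acid (terminal –COOH), so the name ends in -oic acid.
The chain contains a C=C double bond, so the unsaturation ending is -ene.
Number the chain so that the carboxylic acid carbon is C-1 by definition.
That gives the double bond between C-2 and C-3.
Putting it together: hept-2-enoic acid.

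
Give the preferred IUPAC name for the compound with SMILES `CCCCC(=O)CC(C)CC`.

3-methylnonan-5-one

The longest chain bearing the carbonyl is 9 carbons long (nonane).
The highest-priority functional group is a ketone (C=O on an internal carbon), so the name ends in -one.
Choose the numbering such that the substituent locant set {3} is lower than {7} at the first point of difference.
This places the carbonyl at C-5; a methyl group at C-3.
Putting it together: 3-methylnonan-5-one.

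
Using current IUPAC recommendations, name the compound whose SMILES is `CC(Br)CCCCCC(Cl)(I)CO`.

The longest chain bearing the –OH group is 9 carbons long (nonane).
The highest-priority functional group is an alcohol (–OH), so the name ends in -ol.
Choose the numbering such that numbering from this end puts the hydroxyl group at C-1 rather than C-9.
With this numbering: the hydroxyl at C-1; a bromo group at C-8; a chloro group at C-2; an iodo group at C-2.
The substituents are ordered alphabetically, ignoring any di-/tri- multipliers.
Putting it together: 8-bromo-2-chloro-2-iodononan-1-ol.

8-bromo-2-chloro-2-iodononan-1-ol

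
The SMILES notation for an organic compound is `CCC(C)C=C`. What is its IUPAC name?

The longest chain bearing the multiple bond is 5 carbons long (pentane).
A C=C double bond in the chain gives the infix -ene-.
Choose the numbering such that numbering from this end puts the double bond at C-1 rather than C-4.
With this numbering: the double bond between C-1 and C-2; a methyl group at C-3.
The name is 3-methylpent-1-ene.

3-methylpent-1-ene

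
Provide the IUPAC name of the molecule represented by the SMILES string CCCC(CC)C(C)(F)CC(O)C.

The longest chain bearing the –OH group is 8 carbons long (octane).
An alcohol (–OH) is the principal characteristic group, giving the suffix -ol.
The numbering direction is chosen so that numbering from this end puts the hydroxyl group at C-2 rather than C-7.
That gives the hydroxyl at C-2; an ethyl group at C-5; a fluoro group at C-4; a methyl group at C-4.
Substituent prefixes are cited in alphabetical order (multiplying prefixes like di-/tri- are ignored for ordering).
Putting it together: 5-ethyl-4-fluoro-4-methyloctan-2-ol.

5-ethyl-4-fluoro-4-methyloctan-2-ol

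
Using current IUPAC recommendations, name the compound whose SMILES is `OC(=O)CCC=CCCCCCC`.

undec-4-enoic acid

The longest carbon chain that includes the –COOH group and the multiple bond has 11 carbons, so the parent hydride is undecane.
A carboxylic acid (terminal –COOH) is the principal characteristic group, giving the suffix -oic acid.
The chain contains a C=C double bond, so the unsaturation ending is -ene.
The numbering direction is chosen so that the carboxylic acid carbon is C-1 by definition.
With this numbering: the double bond between C-4 and C-5.
The name is undec-4-enoic acid.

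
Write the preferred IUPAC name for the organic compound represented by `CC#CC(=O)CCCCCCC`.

undec-2-yn-4-one

The longest chain bearing the carbonyl and the multiple bond is 11 carbons long (undecane).
The principal characteristic group is a ketone (C=O on an internal carbon), named with the suffix -one.
There is one C≡C triple bond, indicated by the ending -yne.
The numbering direction is chosen so that numbering from this end puts the carbonyl group at C-4 rather than C-8.
That gives the carbonyl at C-4; the triple bond between C-2 and C-3.
Putting it together: undec-2-yn-4-one.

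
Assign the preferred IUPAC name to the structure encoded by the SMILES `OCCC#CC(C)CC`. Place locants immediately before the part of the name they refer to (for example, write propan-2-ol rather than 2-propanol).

Counting along the main chain through the –OH group and the multiple bond gives 7 carbons: the parent is heptane.
The highest-priority functional group is an alcohol (–OH), so the name ends in -ol.
There is one C≡C triple bond, indicated by the ending -yne.
Choose the numbering such that numbering from this end puts the hydroxyl group at C-1 rather than C-7.
That gives the hydroxyl at C-1; the triple bond between C-3 and C-4; a methyl group at C-5.
The name is 5-methylhept-3-yn-1-ol.

5-methylhept-3-yn-1-ol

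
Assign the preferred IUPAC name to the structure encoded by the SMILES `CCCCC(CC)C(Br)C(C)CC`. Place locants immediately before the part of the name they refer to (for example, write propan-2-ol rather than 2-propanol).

The parent chain contains 9 carbons (nonane).
Choose the numbering such that the substituent locant set {3,4,5} is lower than {5,6,7} at the first point of difference.
That gives a bromo group at C-4; an ethyl group at C-5; a methyl group at C-3.
Prefixes are listed alphabetically: bromo, ethyl, methyl.
Assembling the pieces gives 4-bromo-5-ethyl-3-methylnonane.

4-bromo-5-ethyl-3-methylnonane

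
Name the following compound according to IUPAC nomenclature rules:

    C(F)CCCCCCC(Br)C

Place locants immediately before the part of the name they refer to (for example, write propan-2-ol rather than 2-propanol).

The longest carbon chain is 9 atoms: the parent is nonane.
The numbering direction is chosen so that the substituent locant set {1,8} is lower than {2,9} at the first point of difference.
With this numbering: a bromo group at C-8; a fluoro group at C-1.
Prefixes are listed alphabetically: bromo, fluoro.
Assembling the pieces gives 8-bromo-1-fluorononane.

8-bromo-1-fluorononane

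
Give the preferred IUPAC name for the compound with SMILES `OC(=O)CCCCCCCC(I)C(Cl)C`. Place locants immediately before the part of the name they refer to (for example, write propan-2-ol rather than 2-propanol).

10-chloro-9-iodoundecanoic acid

Counting along the main chain through the –COOH group gives 11 carbons: the parent is undecane.
The principal characteristic group is a carboxylic acid (terminal –COOH), named with the suffix -oic acid.
The numbering direction is chosen so that the carboxylic acid carbon is C-1 by definition.
This places a chloro group at C-10; an iodo group at C-9.
Substituent prefixes are cited in alphabetical order (multiplying prefixes like di-/tri- are ignored for ordering).
Assembling the pieces gives 10-chloro-9-iodoundecanoic acid.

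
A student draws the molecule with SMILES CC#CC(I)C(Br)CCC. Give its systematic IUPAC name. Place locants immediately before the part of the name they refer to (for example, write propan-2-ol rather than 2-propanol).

5-bromo-4-iodooct-2-yne

The longest carbon chain that includes the multiple bond has 8 carbons, so the parent hydride is octane.
The chain contains a C≡C triple bond, so the unsaturation ending is -yne.
Number the chain so that numbering from this end puts the triple bond at C-2 rather than C-6.
That gives the triple bond between C-2 and C-3; a bromo group at C-5; an iodo group at C-4.
Prefixes are listed alphabetically: bromo, iodo.
Putting it together: 5-bromo-4-iodooct-2-yne.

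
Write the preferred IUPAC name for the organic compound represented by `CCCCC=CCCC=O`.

non-4-enal

Counting along the main chain through the –CHO group and the multiple bond gives 9 carbons: the parent is nonane.
An aldehyde (terminal –CHO) is the principal characteristic group, giving the suffix -al.
A C=C double bond in the chain gives the infix -ene-.
Choose the numbering such that the aldehyde carbon is C-1 by definition.
This places the double bond between C-4 and C-5.
Assembling the pieces gives non-4-enal.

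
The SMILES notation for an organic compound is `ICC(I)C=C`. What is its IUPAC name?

3,4-diiodobut-1-ene

Counting along the main chain through the multiple bond gives 4 carbons: the parent is butane.
There is one C=C double bond, indicated by the ending -ene.
Choose the numbering such that numbering from this end puts the double bond at C-1 rather than C-3.
With this numbering: the double bond between C-1 and C-2; iodo groups at C-3 and C-4.
Assembling the pieces gives 3,4-diiodobut-1-ene.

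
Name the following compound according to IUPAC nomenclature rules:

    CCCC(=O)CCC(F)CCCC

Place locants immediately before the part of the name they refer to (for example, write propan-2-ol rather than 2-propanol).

7-fluoroundecan-4-one

The longest carbon chain that includes the carbonyl has 11 carbons, so the parent hydride is undecane.
A ketone (C=O on an internal carbon) is the principal characteristic group, giving the suffix -one.
Number the chain so that numbering from this end puts the carbonyl group at C-4 rather than C-8.
This places the carbonyl at C-4; a fluoro group at C-7.
The name is 7-fluoroundecan-4-one.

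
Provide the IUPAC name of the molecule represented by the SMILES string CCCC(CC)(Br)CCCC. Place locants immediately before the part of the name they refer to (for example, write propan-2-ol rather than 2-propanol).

4-bromo-4-ethyloctane

The longest continuous carbon chain has 8 atoms, so the parent hydride is octane.
The numbering direction is chosen so that the substituent locant set {4,4} is lower than {5,5} at the first point of difference.
With this numbering: a bromo group at C-4; an ethyl group at C-4.
Prefixes are listed alphabetically: bromo, ethyl.
The name is 4-bromo-4-ethyloctane.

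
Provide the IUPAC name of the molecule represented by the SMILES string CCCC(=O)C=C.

hex-1-en-3-one

The longest chain bearing the carbonyl and the multiple bond is 6 carbons long (hexane).
The principal characteristic group is a ketone (C=O on an internal carbon), named with the suffix -one.
A C=C double bond in the chain gives the infix -ene-.
The numbering direction is chosen so that numbering from this end puts the carbonyl group at C-3 rather than C-4.
With this numbering: the carbonyl at C-3; the double bond between C-1 and C-2.
Putting it together: hex-1-en-3-one.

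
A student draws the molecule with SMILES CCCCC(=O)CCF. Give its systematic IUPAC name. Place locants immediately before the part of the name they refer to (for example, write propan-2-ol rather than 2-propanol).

1-fluoroheptan-3-one

The longest chain bearing the carbonyl is 7 carbons long (heptane).
The principal characteristic group is a ketone (C=O on an internal carbon), named with the suffix -one.
The numbering direction is chosen so that numbering from this end puts the carbonyl group at C-3 rather than C-5.
This places the carbonyl at C-3; a fluoro group at C-1.
Assembling the pieces gives 1-fluoroheptan-3-one.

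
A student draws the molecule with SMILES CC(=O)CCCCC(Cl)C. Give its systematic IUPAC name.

7-chlorooctan-2-one

The longest chain bearing the carbonyl is 8 carbons long (octane).
The highest-priority functional group is a ketone (C=O on an internal carbon), so the name ends in -one.
The numbering direction is chosen so that numbering from this end puts the carbonyl group at C-2 rather than C-7.
This places the carbonyl at C-2; a chloro group at C-7.
The name is 7-chlorooctan-2-one.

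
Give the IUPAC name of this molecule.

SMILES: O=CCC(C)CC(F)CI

The longest carbon chain that includes the –CHO group has 6 carbons, so the parent hydride is hexane.
The principal characteristic group is an aldehyde (terminal –CHO), named with the suffix -al.
Choose the numbering such that the aldehyde carbon is C-1 by definition.
That gives a fluoro group at C-5; an iodo group at C-6; a methyl group at C-3.
Prefixes are listed alphabetically: fluoro, iodo, methyl.
Putting it together: 5-fluoro-6-iodo-3-methylhexanal.

5-fluoro-6-iodo-3-methylhexanal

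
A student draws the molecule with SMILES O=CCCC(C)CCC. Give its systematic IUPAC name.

The longest chain bearing the –CHO group is 7 carbons long (heptane).
The highest-priority functional group is an aldehyde (terminal –CHO), so the name ends in -al.
Number the chain so that the aldehyde carbon is C-1 by definition.
This places a methyl group at C-4.
Putting it together: 4-methylheptanal.

4-methylheptanal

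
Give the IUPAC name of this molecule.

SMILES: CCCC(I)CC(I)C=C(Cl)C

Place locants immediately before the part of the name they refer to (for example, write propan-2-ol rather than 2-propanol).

The longest carbon chain that includes the multiple bond has 9 carbons, so the parent hydride is nonane.
There is one C=C double bond, indicated by the ending -ene.
Number the chain so that numbering from this end puts the double bond at C-2 rather than C-7.
That gives the double bond between C-2 and C-3; a chloro group at C-2; iodo groups at C-4 and C-6.
Prefixes are listed alphabetically: chloro, iodo.
Assembling the pieces gives 2-chloro-4,6-diiodonon-2-ene.

2-chloro-4,6-diiodonon-2-ene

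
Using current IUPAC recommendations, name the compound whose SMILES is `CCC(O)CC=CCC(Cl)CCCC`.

The longest carbon chain that includes the –OH group and the multiple bond has 12 carbons, so the parent hydride is dodecane.
An alcohol (–OH) is the principal characteristic group, giving the suffix -ol.
The chain contains a C=C double bond, so the unsaturation ending is -ene.
The numbering direction is chosen so that numbering from this end puts the hydroxyl group at C-3 rather than C-10.
This places the hydroxyl at C-3; the double bond between C-5 and C-6; a chloro group at C-8.
Assembling the pieces gives 8-chlorododec-5-en-3-ol.

8-chlorododec-5-en-3-ol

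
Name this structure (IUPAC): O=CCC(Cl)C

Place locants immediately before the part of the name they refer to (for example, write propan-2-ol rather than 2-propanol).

The longest chain bearing the –CHO group is 4 carbons long (butane).
The principal characteristic group is an aldehyde (terminal –CHO), named with the suffix -al.
Choose the numbering such that the aldehyde carbon is C-1 by definition.
That gives a chloro group at C-3.
The name is 3-chlorobutanal.

3-chlorobutanal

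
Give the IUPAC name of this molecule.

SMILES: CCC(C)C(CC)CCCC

4-ethyl-3-methyloctane

The parent chain contains 8 carbons (octane).
Number the chain so that the substituent locant set {3,4} is lower than {5,6} at the first point of difference.
That gives an ethyl group at C-4; a methyl group at C-3.
Prefixes are listed alphabetically: ethyl, methyl.
The name is 4-ethyl-3-methyloctane.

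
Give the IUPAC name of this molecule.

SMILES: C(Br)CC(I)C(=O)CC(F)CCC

The longest chain bearing the carbonyl is 9 carbons long (nonane).
The principal characteristic group is a ketone (C=O on an internal carbon), named with the suffix -one.
The numbering direction is chosen so that numbering from this end puts the carbonyl group at C-4 rather than C-6.
That gives the carbonyl at C-4; a bromo group at C-1; a fluoro group at C-6; an iodo group at C-3.
Substituent prefixes are cited in alphabetical order (multiplying prefixes like di-/tri- are ignored for ordering).
The name is 1-bromo-6-fluoro-3-iodononan-4-one.

1-bromo-6-fluoro-3-iodononan-4-one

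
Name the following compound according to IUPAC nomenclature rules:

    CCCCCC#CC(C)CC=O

The longest chain bearing the –CHO group and the multiple bond is 10 carbons long (decane).
The highest-priority functional group is an aldehyde (terminal –CHO), so the name ends in -al.
The chain contains a C≡C triple bond, so the unsaturation ending is -yne.
The numbering direction is chosen so that the aldehyde carbon is C-1 by definition.
That gives the triple bond between C-4 and C-5; a methyl group at C-3.
Putting it together: 3-methyldec-4-ynal.

3-methyldec-4-ynal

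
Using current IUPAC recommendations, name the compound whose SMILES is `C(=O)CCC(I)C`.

Counting along the main chain through the –CHO group gives 5 carbons: the parent is pentane.
The principal characteristic group is an aldehyde (terminal –CHO), named with the suffix -al.
Number the chain so that the aldehyde carbon is C-1 by definition.
With this numbering: an iodo group at C-4.
Putting it together: 4-iodopentanal.

4-iodopentanal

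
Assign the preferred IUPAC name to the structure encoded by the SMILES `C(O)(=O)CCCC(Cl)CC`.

The longest chain bearing the –COOH group is 7 carbons long (heptane).
The highest-priority functional group is a carboxylic acid (terminal –COOH), so the name ends in -oic acid.
The numbering direction is chosen so that the carboxylic acid carbon is C-1 by definition.
With this numbering: a chloro group at C-5.
The name is 5-chloroheptanoic acid.

5-chloroheptanoic acid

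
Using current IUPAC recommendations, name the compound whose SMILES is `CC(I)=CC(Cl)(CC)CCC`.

4-chloro-4-ethyl-2-iodohept-2-ene

Counting along the main chain through the multiple bond gives 7 carbons: the parent is heptane.
There is one C=C double bond, indicated by the ending -ene.
The numbering direction is chosen so that numbering from this end puts the double bond at C-2 rather than C-5.
That gives the double bond between C-2 and C-3; a chloro group at C-4; an ethyl group at C-4; an iodo group at C-2.
Prefixes are listed alphabetically: chloro, ethyl, iodo.
Assembling the pieces gives 4-chloro-4-ethyl-2-iodohept-2-ene.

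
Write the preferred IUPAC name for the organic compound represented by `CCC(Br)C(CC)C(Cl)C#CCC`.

The longest carbon chain that includes the multiple bond has 9 carbons, so the parent hydride is nonane.
A C≡C triple bond in the chain gives the infix -yne-.
The numbering direction is chosen so that numbering from this end puts the triple bond at C-3 rather than C-6.
With this numbering: the triple bond between C-3 and C-4; a bromo group at C-7; a chloro group at C-5; an ethyl group at C-6.
The substituents are ordered alphabetically, ignoring any di-/tri- multipliers.
Putting it together: 7-bromo-5-chloro-6-ethylnon-3-yne.

7-bromo-5-chloro-6-ethylnon-3-yne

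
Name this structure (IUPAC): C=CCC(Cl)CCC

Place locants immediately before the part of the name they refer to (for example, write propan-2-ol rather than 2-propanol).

4-chlorohept-1-ene

Counting along the main chain through the multiple bond gives 7 carbons: the parent is heptane.
A C=C double bond in the chain gives the infix -ene-.
The numbering direction is chosen so that numbering from this end puts the double bond at C-1 rather than C-6.
This places the double bond between C-1 and C-2; a chloro group at C-4.
Assembling the pieces gives 4-chlorohept-1-ene.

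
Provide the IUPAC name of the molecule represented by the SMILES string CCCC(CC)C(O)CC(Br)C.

Counting along the main chain through the –OH group gives 8 carbons: the parent is octane.
An alcohol (–OH) is the principal characteristic group, giving the suffix -ol.
The numbering direction is chosen so that numbering from this end puts the hydroxyl group at C-4 rather than C-5.
This places the hydroxyl at C-4; a bromo group at C-2; an ethyl group at C-5.
The substituents are ordered alphabetically, ignoring any di-/tri- multipliers.
The name is 2-bromo-5-ethyloctan-4-ol.

2-bromo-5-ethyloctan-4-ol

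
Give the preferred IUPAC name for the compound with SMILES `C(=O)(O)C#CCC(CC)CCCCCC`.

5-ethylundec-2-ynoic acid

The longest carbon chain that includes the –COOH group and the multiple bond has 11 carbons, so the parent hydride is undecane.
The principal characteristic group is a carboxylic acid (terminal –COOH), named with the suffix -oic acid.
There is one C≡C triple bond, indicated by the ending -yne.
Number the chain so that the carboxylic acid carbon is C-1 by definition.
This places the triple bond between C-2 and C-3; an ethyl group at C-5.
Assembling the pieces gives 5-ethylundec-2-ynoic acid.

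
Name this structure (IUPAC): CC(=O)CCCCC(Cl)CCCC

The longest chain bearing the carbonyl is 11 carbons long (undecane).
The highest-priority functional group is a ketone (C=O on an internal carbon), so the name ends in -one.
The numbering direction is chosen so that numbering from this end puts the carbonyl group at C-2 rather than C-10.
That gives the carbonyl at C-2; a chloro group at C-7.
The name is 7-chloroundecan-2-one.

7-chloroundecan-2-one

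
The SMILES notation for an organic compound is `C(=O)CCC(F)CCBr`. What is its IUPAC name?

The longest carbon chain that includes the –CHO group has 6 carbons, so the parent hydride is hexane.
The principal characteristic group is an aldehyde (terminal –CHO), named with the suffix -al.
The numbering direction is chosen so that the aldehyde carbon is C-1 by definition.
With this numbering: a bromo group at C-6; a fluoro group at C-4.
The substituents are ordered alphabetically, ignoring any di-/tri- multipliers.
Putting it together: 6-bromo-4-fluorohexanal.

6-bromo-4-fluorohexanal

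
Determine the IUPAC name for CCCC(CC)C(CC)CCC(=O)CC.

The longest chain bearing the carbonyl is 10 carbons long (decane).
The principal characteristic group is a ketone (C=O on an internal carbon), named with the suffix -one.
Number the chain so that numbering from this end puts the carbonyl group at C-3 rather than C-8.
This places the carbonyl at C-3; ethyl groups at C-6 and C-7.
Assembling the pieces gives 6,7-diethyldecan-3-one.

6,7-diethyldecan-3-one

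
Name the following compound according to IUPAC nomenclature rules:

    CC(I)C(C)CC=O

Counting along the main chain through the –CHO group gives 5 carbons: the parent is pentane.
An aldehyde (terminal –CHO) is the principal characteristic group, giving the suffix -al.
Choose the numbering such that the aldehyde carbon is C-1 by definition.
This places an iodo group at C-4; a methyl group at C-3.
Prefixes are listed alphabetically: iodo, methyl.
Putting it together: 4-iodo-3-methylpentanal.

4-iodo-3-methylpentanal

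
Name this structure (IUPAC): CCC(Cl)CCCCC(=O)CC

The longest chain bearing the carbonyl is 10 carbons long (decane).
A ketone (C=O on an internal carbon) is the principal characteristic group, giving the suffix -one.
Choose the numbering such that numbering from this end puts the carbonyl group at C-3 rather than C-8.
This places the carbonyl at C-3; a chloro group at C-8.
Putting it together: 8-chlorodecan-3-one.

8-chlorodecan-3-one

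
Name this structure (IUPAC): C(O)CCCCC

hexan-1-ol

The longest carbon chain that includes the –OH group has 6 carbons, so the parent hydride is hexane.
The principal characteristic group is an alcohol (–OH), named with the suffix -ol.
Choose the numbering such that numbering from this end puts the hydroxyl group at C-1 rather than C-6.
This places the hydroxyl at C-1.
Putting it together: hexan-1-ol.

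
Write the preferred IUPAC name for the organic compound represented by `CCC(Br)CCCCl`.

The longest continuous carbon chain has 6 atoms, so the parent hydride is hexane.
Number the chain so that the substituent locant set {1,4} is lower than {3,6} at the first point of difference.
That gives a bromo group at C-4; a chloro group at C-1.
Prefixes are listed alphabetically: bromo, chloro.
Putting it together: 4-bromo-1-chlorohexane.

4-bromo-1-chlorohexane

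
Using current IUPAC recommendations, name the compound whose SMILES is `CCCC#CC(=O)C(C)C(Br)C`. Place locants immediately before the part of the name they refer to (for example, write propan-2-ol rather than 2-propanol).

The longest chain bearing the carbonyl and the multiple bond is 9 carbons long (nonane).
The principal characteristic group is a ketone (C=O on an internal carbon), named with the suffix -one.
A C≡C triple bond in the chain gives the infix -yne-.
Number the chain so that numbering from this end puts the carbonyl group at C-4 rather than C-6.
This places the carbonyl at C-4; the triple bond between C-5 and C-6; a bromo group at C-2; a methyl group at C-3.
Substituent prefixes are cited in alphabetical order (multiplying prefixes like di-/tri- are ignored for ordering).
Assembling the pieces gives 2-bromo-3-methylnon-5-yn-4-one.

2-bromo-3-methylnon-5-yn-4-one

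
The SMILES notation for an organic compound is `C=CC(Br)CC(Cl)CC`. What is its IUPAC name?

3-bromo-5-chlorohept-1-ene

The longest chain bearing the multiple bond is 7 carbons long (heptane).
There is one C=C double bond, indicated by the ending -ene.
Choose the numbering such that numbering from this end puts the double bond at C-1 rather than C-6.
With this numbering: the double bond between C-1 and C-2; a bromo group at C-3; a chloro group at C-5.
Prefixes are listed alphabetically: bromo, chloro.
Putting it together: 3-bromo-5-chlorohept-1-ene.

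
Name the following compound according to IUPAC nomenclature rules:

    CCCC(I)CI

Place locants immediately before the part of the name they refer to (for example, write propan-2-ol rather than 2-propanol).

The longest carbon chain is 5 atoms: the parent is pentane.
The numbering direction is chosen so that the substituent locant set {1,2} is lower than {4,5} at the first point of difference.
This places iodo groups at C-1 and C-2.
Putting it together: 1,2-diiodopentane.

1,2-diiodopentane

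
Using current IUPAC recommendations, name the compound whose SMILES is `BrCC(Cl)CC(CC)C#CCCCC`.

Counting along the main chain through the multiple bond gives 10 carbons: the parent is decane.
A C≡C triple bond in the chain gives the infix -yne-.
Choose the numbering such that the substituent locant set {1,2,4} is lower than {7,9,10} at the first point of difference.
With this numbering: the triple bond between C-5 and C-6; a bromo group at C-1; a chloro group at C-2; an ethyl group at C-4.
The substituents are ordered alphabetically, ignoring any di-/tri- multipliers.
The name is 1-bromo-2-chloro-4-ethyldec-5-yne.

1-bromo-2-chloro-4-ethyldec-5-yne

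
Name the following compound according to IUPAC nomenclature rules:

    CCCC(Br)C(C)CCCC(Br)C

2,7-dibromo-6-methyldecane

The longest carbon chain is 10 atoms: the parent is decane.
Choose the numbering such that the substituent locant set {2,6,7} is lower than {4,5,9} at the first point of difference.
With this numbering: bromo groups at C-2 and C-7; a methyl group at C-6.
The substituents are ordered alphabetically, ignoring any di-/tri- multipliers.
The name is 2,7-dibromo-6-methyldecane.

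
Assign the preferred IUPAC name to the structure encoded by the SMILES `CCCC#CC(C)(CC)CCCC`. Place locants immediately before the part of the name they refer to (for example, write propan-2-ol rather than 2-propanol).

6-ethyl-6-methyldec-4-yne

The longest chain bearing the multiple bond is 10 carbons long (decane).
The chain contains a C≡C triple bond, so the unsaturation ending is -yne.
Number the chain so that numbering from this end puts the triple bond at C-4 rather than C-6.
This places the triple bond between C-4 and C-5; an ethyl group at C-6; a methyl group at C-6.
Substituent prefixes are cited in alphabetical order (multiplying prefixes like di-/tri- are ignored for ordering).
Putting it together: 6-ethyl-6-methyldec-4-yne.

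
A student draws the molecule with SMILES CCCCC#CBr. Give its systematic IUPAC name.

The longest carbon chain that includes the multiple bond has 6 carbons, so the parent hydride is hexane.
A C≡C triple bond in the chain gives the infix -yne-.
Choose the numbering such that numbering from this end puts the triple bond at C-1 rather than C-5.
That gives the triple bond between C-1 and C-2; a bromo group at C-1.
The name is 1-bromohex-1-yne.

1-bromohex-1-yne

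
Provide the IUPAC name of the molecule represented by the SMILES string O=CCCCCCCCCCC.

undecanal

Counting along the main chain through the –CHO group gives 11 carbons: the parent is undecane.
The highest-priority functional group is an aldehyde (terminal –CHO), so the name ends in -al.
Choose the numbering such that the aldehyde carbon is C-1 by definition.
Assembling the pieces gives undecanal.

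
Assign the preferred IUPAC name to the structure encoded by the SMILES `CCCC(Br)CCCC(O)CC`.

7-bromodecan-3-ol

Counting along the main chain through the –OH group gives 10 carbons: the parent is decane.
An alcohol (–OH) is the principal characteristic group, giving the suffix -ol.
Choose the numbering such that numbering from this end puts the hydroxyl group at C-3 rather than C-8.
With this numbering: the hydroxyl at C-3; a bromo group at C-7.
The name is 7-bromodecan-3-ol.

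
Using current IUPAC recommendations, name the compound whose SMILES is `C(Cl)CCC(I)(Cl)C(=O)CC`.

The longest chain bearing the carbonyl is 7 carbons long (heptane).
The highest-priority functional group is a ketone (C=O on an internal carbon), so the name ends in -one.
The numbering direction is chosen so that numbering from this end puts the carbonyl group at C-3 rather than C-5.
This places the carbonyl at C-3; chloro groups at C-4 and C-7; an iodo group at C-4.
The substituents are ordered alphabetically, ignoring any di-/tri- multipliers.
Putting it together: 4,7-dichloro-4-iodoheptan-3-one.

4,7-dichloro-4-iodoheptan-3-one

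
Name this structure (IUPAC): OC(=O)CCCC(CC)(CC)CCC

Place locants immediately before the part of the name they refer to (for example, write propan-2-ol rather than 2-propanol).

Counting along the main chain through the –COOH group gives 8 carbons: the parent is octane.
A carboxylic acid (terminal –COOH) is the principal characteristic group, giving the suffix -oic acid.
Choose the numbering such that the carboxylic acid carbon is C-1 by definition.
That gives two ethyl groups at C-5.
Putting it together: 5,5-diethyloctanoic acid.

5,5-diethyloctanoic acid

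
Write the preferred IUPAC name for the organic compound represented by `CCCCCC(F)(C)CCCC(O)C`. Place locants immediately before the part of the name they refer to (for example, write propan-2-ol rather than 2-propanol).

Counting along the main chain through the –OH group gives 11 carbons: the parent is undecane.
The principal characteristic group is an alcohol (–OH), named with the suffix -ol.
The numbering direction is chosen so that numbering from this end puts the hydroxyl group at C-2 rather than C-10.
That gives the hydroxyl at C-2; a fluoro group at C-6; a methyl group at C-6.
Prefixes are listed alphabetically: fluoro, methyl.
Putting it together: 6-fluoro-6-methylundecan-2-ol.

6-fluoro-6-methylundecan-2-ol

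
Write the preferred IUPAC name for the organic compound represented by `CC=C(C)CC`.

3-methylpent-2-ene

The longest carbon chain that includes the multiple bond has 5 carbons, so the parent hydride is pentane.
The chain contains a C=C double bond, so the unsaturation ending is -ene.
Choose the numbering such that numbering from this end puts the double bond at C-2 rather than C-3.
With this numbering: the double bond between C-2 and C-3; a methyl group at C-3.
The name is 3-methylpent-2-ene.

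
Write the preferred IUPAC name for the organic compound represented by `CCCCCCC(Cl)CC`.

3-chlorononane

The parent chain contains 9 carbons (nonane).
The numbering direction is chosen so that the substituent locant set {3} is lower than {7} at the first point of difference.
That gives a chloro group at C-3.
The name is 3-chlorononane.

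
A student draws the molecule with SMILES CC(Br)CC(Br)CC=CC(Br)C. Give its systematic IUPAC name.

2,6,8-tribromonon-3-ene

The longest chain bearing the multiple bond is 9 carbons long (nonane).
The chain contains a C=C double bond, so the unsaturation ending is -ene.
Choose the numbering such that numbering from this end puts the double bond at C-3 rather than C-6.
With this numbering: the double bond between C-3 and C-4; bromo groups at C-2 and C-6 and C-8.
The name is 2,6,8-tribromonon-3-ene.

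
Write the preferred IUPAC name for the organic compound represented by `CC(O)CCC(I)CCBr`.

7-bromo-5-iodoheptan-2-ol

The longest chain bearing the –OH group is 7 carbons long (heptane).
The principal characteristic group is an alcohol (–OH), named with the suffix -ol.
Number the chain so that numbering from this end puts the hydroxyl group at C-2 rather than C-6.
That gives the hydroxyl at C-2; a bromo group at C-7; an iodo group at C-5.
The substituents are ordered alphabetically, ignoring any di-/tri- multipliers.
Putting it together: 7-bromo-5-iodoheptan-2-ol.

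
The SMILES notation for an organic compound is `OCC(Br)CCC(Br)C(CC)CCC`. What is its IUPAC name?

The longest carbon chain that includes the –OH group has 9 carbons, so the parent hydride is nonane.
The principal characteristic group is an alcohol (–OH), named with the suffix -ol.
Choose the numbering such that numbering from this end puts the hydroxyl group at C-1 rather than C-9.
With this numbering: the hydroxyl at C-1; bromo groups at C-2 and C-5; an ethyl group at C-6.
Substituent prefixes are cited in alphabetical order (multiplying prefixes like di-/tri- are ignored for ordering).
Assembling the pieces gives 2,5-dibromo-6-ethylnonan-1-ol.

2,5-dibromo-6-ethylnonan-1-ol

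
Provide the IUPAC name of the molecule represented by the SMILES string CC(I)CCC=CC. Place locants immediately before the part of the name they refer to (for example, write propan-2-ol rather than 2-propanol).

Counting along the main chain through the multiple bond gives 7 carbons: the parent is heptane.
There is one C=C double bond, indicated by the ending -ene.
Number the chain so that numbering from this end puts the double bond at C-2 rather than C-5.
That gives the double bond between C-2 and C-3; an iodo group at C-6.
The name is 6-iodohept-2-ene.

6-iodohept-2-ene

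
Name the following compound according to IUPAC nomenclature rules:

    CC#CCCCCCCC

Counting along the main chain through the multiple bond gives 10 carbons: the parent is decane.
There is one C≡C triple bond, indicated by the ending -yne.
Choose the numbering such that numbering from this end puts the triple bond at C-2 rather than C-8.
That gives the triple bond between C-2 and C-3.
Assembling the pieces gives dec-2-yne.

dec-2-yne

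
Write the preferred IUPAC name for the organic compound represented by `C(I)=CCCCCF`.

6-fluoro-1-iodohex-1-ene

Counting along the main chain through the multiple bond gives 6 carbons: the parent is hexane.
The chain contains a C=C double bond, so the unsaturation ending is -ene.
Number the chain so that numbering from this end puts the double bond at C-1 rather than C-5.
With this numbering: the double bond between C-1 and C-2; a fluoro group at C-6; an iodo group at C-1.
Prefixes are listed alphabetically: fluoro, iodo.
The name is 6-fluoro-1-iodohex-1-ene.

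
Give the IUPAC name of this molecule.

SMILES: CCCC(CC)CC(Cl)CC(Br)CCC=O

4-bromo-6-chloro-8-ethylundecanal

The longest chain bearing the –CHO group is 11 carbons long (undecane).
An aldehyde (terminal –CHO) is the principal characteristic group, giving the suffix -al.
Choose the numbering such that the aldehyde carbon is C-1 by definition.
With this numbering: a bromo group at C-4; a chloro group at C-6; an ethyl group at C-8.
Substituent prefixes are cited in alphabetical order (multiplying prefixes like di-/tri- are ignored for ordering).
Putting it together: 4-bromo-6-chloro-8-ethylundecanal.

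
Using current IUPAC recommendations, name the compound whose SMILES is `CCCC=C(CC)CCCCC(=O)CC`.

The longest chain bearing the carbonyl and the multiple bond is 12 carbons long (dodecane).
The highest-priority functional group is a ketone (C=O on an internal carbon), so the name ends in -one.
The chain contains a C=C double bond, so the unsaturation ending is -ene.
Choose the numbering such that numbering from this end puts the carbonyl group at C-3 rather than C-10.
With this numbering: the carbonyl at C-3; the double bond between C-8 and C-9; an ethyl group at C-8.
The name is 8-ethyldodec-8-en-3-one.

8-ethyldodec-8-en-3-one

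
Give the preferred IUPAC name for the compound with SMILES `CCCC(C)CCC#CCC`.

7-methyldec-3-yne

The longest chain bearing the multiple bond is 10 carbons long (decane).
A C≡C triple bond in the chain gives the infix -yne-.
Choose the numbering such that numbering from this end puts the triple bond at C-3 rather than C-7.
That gives the triple bond between C-3 and C-4; a methyl group at C-7.
Putting it together: 7-methyldec-3-yne.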